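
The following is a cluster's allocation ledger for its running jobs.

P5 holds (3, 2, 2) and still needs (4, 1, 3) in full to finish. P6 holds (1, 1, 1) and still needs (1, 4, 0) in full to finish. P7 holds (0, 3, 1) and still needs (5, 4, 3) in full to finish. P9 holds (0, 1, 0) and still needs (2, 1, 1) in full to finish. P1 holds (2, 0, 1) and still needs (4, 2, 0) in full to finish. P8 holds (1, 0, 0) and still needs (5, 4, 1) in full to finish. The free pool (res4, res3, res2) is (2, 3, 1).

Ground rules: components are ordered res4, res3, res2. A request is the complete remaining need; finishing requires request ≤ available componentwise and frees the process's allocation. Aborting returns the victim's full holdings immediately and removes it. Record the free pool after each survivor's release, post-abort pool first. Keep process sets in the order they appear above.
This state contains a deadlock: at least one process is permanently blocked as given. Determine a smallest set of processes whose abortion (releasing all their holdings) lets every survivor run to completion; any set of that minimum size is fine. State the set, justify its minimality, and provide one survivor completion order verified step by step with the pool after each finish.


Abort P1.
Key observation: P7 could never have finished before the abort; with (2, 0, 1) returned by P1, it fits at step 3.
Minimality: the empty abort set fails — the state is deadlocked as it stands.
Survivors finish in the order: P9, P6, P7, P5, P8. Step-by-step check (pool after the aborts first):
  pool = (4, 3, 2)
  run P9 (needs (2, 1, 1), free (4, 3, 2)); after release of (0, 1, 0) the pool is (4, 4, 2)
  run P6 (needs (1, 4, 0), free (4, 4, 2)); after release of (1, 1, 1) the pool is (5, 5, 3)
  run P7 (needs (5, 4, 3), free (5, 5, 3)); after release of (0, 3, 1) the pool is (5, 8, 4)
  run P5 (needs (4, 1, 3), free (5, 8, 4)); after release of (3, 2, 2) the pool is (8, 10, 6)
  run P8 (needs (5, 4, 1), free (8, 10, 6)); after release of (1, 0, 0) the pool is (9, 10, 6)


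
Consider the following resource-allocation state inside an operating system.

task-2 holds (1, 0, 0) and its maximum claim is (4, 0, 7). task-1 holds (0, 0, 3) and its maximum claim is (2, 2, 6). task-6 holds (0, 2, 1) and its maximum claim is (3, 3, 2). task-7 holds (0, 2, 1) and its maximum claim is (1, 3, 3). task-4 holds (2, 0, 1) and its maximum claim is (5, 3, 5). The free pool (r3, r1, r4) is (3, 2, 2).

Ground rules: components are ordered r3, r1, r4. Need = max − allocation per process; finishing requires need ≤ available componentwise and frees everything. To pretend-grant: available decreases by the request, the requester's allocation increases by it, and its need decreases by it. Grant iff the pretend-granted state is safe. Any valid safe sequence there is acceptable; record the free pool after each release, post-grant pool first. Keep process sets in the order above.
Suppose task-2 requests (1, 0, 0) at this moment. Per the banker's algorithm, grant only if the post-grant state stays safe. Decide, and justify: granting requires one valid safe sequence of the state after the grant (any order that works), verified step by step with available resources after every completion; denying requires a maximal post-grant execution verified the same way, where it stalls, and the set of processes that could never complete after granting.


DENY — the pretend-granted state is unsafe.
Key observation: after task-7, task-1 the pool peaks at (2, 4, 6), and each blocked process is short somewhere: task-2 on r4; task-6 on r3; task-4 on r3.
Pretend the grant happened; the run task-7, task-1 goes as far as possible. Walking it through:
  pool = (2, 2, 2)
  task-7: need (1, 1, 2) fits (2, 2, 2); releases (0, 2, 1), pool now (2, 4, 3)
  task-1: need (2, 2, 3) fits (2, 4, 3); releases (0, 0, 3), pool now (2, 4, 6)
  task-2 cannot run: need (2, 0, 7) vs free (2, 4, 6) (insufficient r4)
  task-6 cannot run: need (3, 1, 1) vs free (2, 4, 6) (insufficient r3)
  task-4 cannot run: need (3, 3, 4) vs free (2, 4, 6) (insufficient r3)
Post-grant, the permanently blocked set is task-2, task-6 and task-4.


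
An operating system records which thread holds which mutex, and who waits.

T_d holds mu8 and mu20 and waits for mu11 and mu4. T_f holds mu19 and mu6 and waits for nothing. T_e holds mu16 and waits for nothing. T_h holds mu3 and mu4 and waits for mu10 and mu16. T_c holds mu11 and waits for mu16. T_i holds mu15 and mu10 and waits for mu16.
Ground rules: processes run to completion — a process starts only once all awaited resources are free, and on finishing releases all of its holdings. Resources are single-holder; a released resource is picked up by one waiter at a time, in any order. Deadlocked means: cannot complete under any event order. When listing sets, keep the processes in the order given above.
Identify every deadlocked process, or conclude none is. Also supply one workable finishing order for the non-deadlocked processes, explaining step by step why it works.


Nothing here is deadlocked.
Key observation: no waiting chain loops back on itself — every chain ends at a process that waits on nothing, so everyone eventually runs.
A valid finishing order for the others: T_e, T_i, T_h, T_c, T_d, T_f.
Walking it through:
  run T_e (it waits on nothing); releases mu16
  T_i waits on mu16 — all released -> runs and releases mu15 and mu10
  T_h waits on mu10 and mu16 — all released -> runs and releases mu3 and mu4
  T_c waits on mu16 — all released -> runs and releases mu11
  T_d waits on mu11 and mu4 — all released -> runs and releases mu8 and mu20
  run T_f (it waits on nothing); releases mu19 and mu6


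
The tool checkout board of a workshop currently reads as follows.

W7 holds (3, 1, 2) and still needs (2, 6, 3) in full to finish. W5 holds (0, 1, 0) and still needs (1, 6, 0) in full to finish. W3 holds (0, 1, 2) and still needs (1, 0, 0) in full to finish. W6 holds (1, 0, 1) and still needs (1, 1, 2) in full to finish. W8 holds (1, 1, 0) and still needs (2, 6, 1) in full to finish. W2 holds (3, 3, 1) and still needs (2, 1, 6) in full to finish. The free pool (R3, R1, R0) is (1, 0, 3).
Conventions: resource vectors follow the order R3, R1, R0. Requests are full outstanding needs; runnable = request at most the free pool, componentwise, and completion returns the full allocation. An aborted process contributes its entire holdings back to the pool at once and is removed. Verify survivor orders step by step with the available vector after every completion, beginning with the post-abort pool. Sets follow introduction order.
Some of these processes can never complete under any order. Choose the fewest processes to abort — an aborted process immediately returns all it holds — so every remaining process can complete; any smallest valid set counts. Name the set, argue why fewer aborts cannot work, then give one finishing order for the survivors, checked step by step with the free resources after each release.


Minimum abort set: W5 and W8.
Key observation: W7 had no path to completion before; after the abort of W5 and W8 ((1, 2, 0) returned), step 4 is where it fits.
No one abort is enough; case by case: W7 alone leaves W5 blocked (short on R1); W5 alone leaves W7 blocked (short on R1); W3 alone leaves W7 blocked (short on R1); W6 alone leaves W7 blocked (short on R1); W8 alone leaves W7 blocked (short on R1); W2 alone leaves W7 blocked (short on R1).
Survivors finish in the order: W3, W6, W2, W7. Check, step by step (pool after the aborts first):
  pool = (2, 2, 3)
  W3: need (1, 0, 0) fits (2, 2, 3); releases (0, 1, 2), pool now (2, 3, 5)
  W6: need (1, 1, 2) fits (2, 3, 5); releases (1, 0, 1), pool now (3, 3, 6)
  W2: need (2, 1, 6) fits (3, 3, 6); releases (3, 3, 1), pool now (6, 6, 7)
  W7: need (2, 6, 3) fits (6, 6, 7); releases (3, 1, 2), pool now (9, 7, 9)


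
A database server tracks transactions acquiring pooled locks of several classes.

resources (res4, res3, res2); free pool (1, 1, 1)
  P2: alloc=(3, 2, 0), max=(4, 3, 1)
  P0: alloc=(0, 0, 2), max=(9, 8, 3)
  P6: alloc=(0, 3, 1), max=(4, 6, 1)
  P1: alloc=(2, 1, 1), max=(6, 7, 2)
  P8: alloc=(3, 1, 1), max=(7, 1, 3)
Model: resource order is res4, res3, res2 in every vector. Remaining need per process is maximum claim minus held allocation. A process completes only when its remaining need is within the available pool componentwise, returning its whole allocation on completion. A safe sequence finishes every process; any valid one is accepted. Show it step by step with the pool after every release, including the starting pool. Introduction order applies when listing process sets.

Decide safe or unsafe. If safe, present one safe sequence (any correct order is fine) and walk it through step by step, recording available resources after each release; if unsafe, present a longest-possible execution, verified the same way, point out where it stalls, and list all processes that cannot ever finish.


SAFE. One safe sequence: P2, P6, P1, P8, P0.
Key observation: P2 is the earliest step where a requested resource binds exactly: need (1, 1, 1), pool (1, 1, 1) at its turn.
Walking it through:
  pool = (1, 1, 1)
  P2: need (1, 1, 1) fits (1, 1, 1); releases (3, 2, 0), pool now (4, 3, 1)
  P6: need (4, 3, 0) fits (4, 3, 1); releases (0, 3, 1), pool now (4, 6, 2)
  P1: need (4, 6, 1) fits (4, 6, 2); releases (2, 1, 1), pool now (6, 7, 3)
  P8: need (4, 0, 2) fits (6, 7, 3); releases (3, 1, 1), pool now (9, 8, 4)
  P0: need (9, 8, 1) fits (9, 8, 4); releases (0, 0, 2), pool now (9, 8, 6)


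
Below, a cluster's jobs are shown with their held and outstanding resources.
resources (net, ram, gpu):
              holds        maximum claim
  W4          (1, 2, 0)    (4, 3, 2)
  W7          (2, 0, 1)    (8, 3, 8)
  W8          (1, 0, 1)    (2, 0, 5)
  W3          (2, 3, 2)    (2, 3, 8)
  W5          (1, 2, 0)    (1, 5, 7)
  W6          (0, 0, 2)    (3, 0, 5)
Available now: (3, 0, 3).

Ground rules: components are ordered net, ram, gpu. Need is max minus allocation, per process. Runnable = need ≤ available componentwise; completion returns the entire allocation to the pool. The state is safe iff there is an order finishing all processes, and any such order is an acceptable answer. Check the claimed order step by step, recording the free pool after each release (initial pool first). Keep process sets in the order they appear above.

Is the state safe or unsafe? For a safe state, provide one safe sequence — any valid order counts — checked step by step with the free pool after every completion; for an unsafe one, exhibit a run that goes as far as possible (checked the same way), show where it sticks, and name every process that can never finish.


SAFE. One safe sequence: W6, W8, W3, W5, W7, W4.
Key observation: W6 marks the first exact bind of the order: its need (3, 0, 3) fits the free (3, 0, 3) with zero slack on a requested resource.
Walking it through:
  pool = (3, 0, 3)
  W6 needs (3, 0, 3) <= (3, 0, 3) -> finishes; pool += (0, 0, 2) = (3, 0, 5)
  W8 needs (1, 0, 4) <= (3, 0, 5) -> finishes; pool += (1, 0, 1) = (4, 0, 6)
  W3 needs (0, 0, 6) <= (4, 0, 6) -> finishes; pool += (2, 3, 2) = (6, 3, 8)
  W5 needs (0, 3, 7) <= (6, 3, 8) -> finishes; pool += (1, 2, 0) = (7, 5, 8)
  W7 needs (6, 3, 7) <= (7, 5, 8) -> finishes; pool += (2, 0, 1) = (9, 5, 9)
  W4 needs (3, 1, 2) <= (9, 5, 9) -> finishes; pool += (1, 2, 0) = (10, 7, 9)


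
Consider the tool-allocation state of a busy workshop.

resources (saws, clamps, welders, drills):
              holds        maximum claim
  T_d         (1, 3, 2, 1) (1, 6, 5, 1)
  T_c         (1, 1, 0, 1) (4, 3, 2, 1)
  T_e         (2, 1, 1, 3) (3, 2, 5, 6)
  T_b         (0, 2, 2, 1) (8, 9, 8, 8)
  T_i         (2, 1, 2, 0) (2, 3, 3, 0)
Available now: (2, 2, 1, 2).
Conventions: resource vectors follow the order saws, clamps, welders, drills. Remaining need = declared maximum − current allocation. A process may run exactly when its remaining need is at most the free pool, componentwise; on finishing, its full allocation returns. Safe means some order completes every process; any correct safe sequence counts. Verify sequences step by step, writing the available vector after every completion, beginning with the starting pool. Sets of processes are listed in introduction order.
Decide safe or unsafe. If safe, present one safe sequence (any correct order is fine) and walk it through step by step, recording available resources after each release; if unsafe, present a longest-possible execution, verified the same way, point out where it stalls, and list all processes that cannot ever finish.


SAFE, for example via the order T_i, T_d, T_c, T_e, T_b.
Key observation: T_i marks the first exact bind of the order: its need (0, 2, 1, 0) fits the free (2, 2, 1, 2) with zero slack on a requested resource.
Verifying each step:
  pool = (2, 2, 1, 2)
  T_i: need (0, 2, 1, 0) fits (2, 2, 1, 2); releases (2, 1, 2, 0), pool now (4, 3, 3, 2)
  T_d: need (0, 3, 3, 0) fits (4, 3, 3, 2); releases (1, 3, 2, 1), pool now (5, 6, 5, 3)
  T_c: need (3, 2, 2, 0) fits (5, 6, 5, 3); releases (1, 1, 0, 1), pool now (6, 7, 5, 4)
  T_e: need (1, 1, 4, 3) fits (6, 7, 5, 4); releases (2, 1, 1, 3), pool now (8, 8, 6, 7)
  T_b: need (8, 7, 6, 7) fits (8, 8, 6, 7); releases (0, 2, 2, 1), pool now (8, 10, 8, 8)


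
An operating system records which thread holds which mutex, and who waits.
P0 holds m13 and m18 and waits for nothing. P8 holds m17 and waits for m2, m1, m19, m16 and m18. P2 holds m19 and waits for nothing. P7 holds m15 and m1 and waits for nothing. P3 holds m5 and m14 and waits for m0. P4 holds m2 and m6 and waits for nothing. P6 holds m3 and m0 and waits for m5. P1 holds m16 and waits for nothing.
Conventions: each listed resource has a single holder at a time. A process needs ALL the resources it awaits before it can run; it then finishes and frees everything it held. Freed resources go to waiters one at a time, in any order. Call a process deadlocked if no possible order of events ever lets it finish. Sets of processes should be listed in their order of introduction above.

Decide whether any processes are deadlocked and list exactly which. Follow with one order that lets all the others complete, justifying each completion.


Deadlocked: P3 and P6.
Key observation: the waits loop around P3 -> P6 -> P3 with no way out; no other process is dragged down with it.
A valid finishing order for the others: P7, P4, P1, P0, P2, P8.
Step-by-step check:
  run P7 (it waits on nothing); releases m15 and m1
  run P4 (it waits on nothing); releases m2 and m6
  run P1 (it waits on nothing); releases m16
  run P0 (it waits on nothing); releases m13 and m18
  run P2 (it waits on nothing); releases m19
  run P8 (all its waits — m2, m1, m19, m16 and m18 — are resolved); releases m17


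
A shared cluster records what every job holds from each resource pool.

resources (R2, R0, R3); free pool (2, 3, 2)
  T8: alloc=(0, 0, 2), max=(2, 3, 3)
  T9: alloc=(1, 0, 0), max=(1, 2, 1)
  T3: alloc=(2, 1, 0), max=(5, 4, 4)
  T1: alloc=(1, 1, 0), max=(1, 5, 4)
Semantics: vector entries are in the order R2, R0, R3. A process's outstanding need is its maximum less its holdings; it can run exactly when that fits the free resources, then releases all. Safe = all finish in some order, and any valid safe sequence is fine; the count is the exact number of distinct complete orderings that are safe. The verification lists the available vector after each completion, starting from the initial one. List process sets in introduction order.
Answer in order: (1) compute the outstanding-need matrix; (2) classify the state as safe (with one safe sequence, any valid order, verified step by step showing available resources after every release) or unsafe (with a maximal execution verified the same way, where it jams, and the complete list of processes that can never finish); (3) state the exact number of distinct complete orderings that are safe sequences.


(1) Outstanding need per process (order R2, R0, R3):
  T8: (2, 3, 1)
  T9: (0, 2, 1)
  T3: (3, 3, 4)
  T1: (0, 4, 4)
(2) The state is SAFE; one workable sequence: T8, T9, T3, T1.
Key observation: the order's first zero-slack moment is T8 ((2, 3, 1) needed, (2, 3, 2) free — a requested resource with nothing to spare).
Verifying each step:
  pool = (2, 3, 2)
  T8: need (2, 3, 1) fits (2, 3, 2); releases (0, 0, 2), pool now (2, 3, 4)
  T9: need (0, 2, 1) fits (2, 3, 4); releases (1, 0, 0), pool now (3, 3, 4)
  T3: need (3, 3, 4) fits (3, 3, 4); releases (2, 1, 0), pool now (5, 4, 4)
  T1: need (0, 4, 4) fits (5, 4, 4); releases (1, 1, 0), pool now (6, 5, 4)
(3) Exactly 2 of the possible complete orderings are safe sequences.


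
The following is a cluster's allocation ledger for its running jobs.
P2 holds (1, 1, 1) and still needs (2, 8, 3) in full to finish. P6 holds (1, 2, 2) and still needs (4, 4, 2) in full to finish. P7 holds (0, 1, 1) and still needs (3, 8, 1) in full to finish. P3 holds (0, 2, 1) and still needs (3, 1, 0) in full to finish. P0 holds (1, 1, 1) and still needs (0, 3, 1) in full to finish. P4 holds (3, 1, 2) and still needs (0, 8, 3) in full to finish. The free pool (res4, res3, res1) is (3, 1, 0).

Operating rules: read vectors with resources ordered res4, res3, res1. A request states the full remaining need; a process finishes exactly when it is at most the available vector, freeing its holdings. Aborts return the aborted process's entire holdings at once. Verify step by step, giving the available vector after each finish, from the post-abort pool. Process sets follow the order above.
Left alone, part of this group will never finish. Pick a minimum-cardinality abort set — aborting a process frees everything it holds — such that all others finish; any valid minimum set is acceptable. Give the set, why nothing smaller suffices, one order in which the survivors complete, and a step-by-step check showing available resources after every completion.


Minimum abort set: P2 and P4.
Key observation: P7 was stuck for good until P2 and P4 gave back (4, 2, 3); in the order shown it finishes at step 4.
No one abort is enough; case by case: P2 alone leaves P7 blocked (short on res3); P6 alone leaves P2 blocked (short on res3); P7 alone leaves P2 blocked (short on res3); P3 alone leaves P2 blocked (short on res3); P0 alone leaves P2 blocked (short on res3); P4 alone leaves P2 blocked (short on res3).
The survivors complete as P0, P3, P6, P7. Walking it through (starting from the post-abort pool):
  pool = (7, 3, 3)
  P0 needs (0, 3, 1) <= (7, 3, 3) -> finishes; pool += (1, 1, 1) = (8, 4, 4)
  P3 needs (3, 1, 0) <= (8, 4, 4) -> finishes; pool += (0, 2, 1) = (8, 6, 5)
  P6 needs (4, 4, 2) <= (8, 6, 5) -> finishes; pool += (1, 2, 2) = (9, 8, 7)
  P7 needs (3, 8, 1) <= (9, 8, 7) -> finishes; pool += (0, 1, 1) = (9, 9, 8)


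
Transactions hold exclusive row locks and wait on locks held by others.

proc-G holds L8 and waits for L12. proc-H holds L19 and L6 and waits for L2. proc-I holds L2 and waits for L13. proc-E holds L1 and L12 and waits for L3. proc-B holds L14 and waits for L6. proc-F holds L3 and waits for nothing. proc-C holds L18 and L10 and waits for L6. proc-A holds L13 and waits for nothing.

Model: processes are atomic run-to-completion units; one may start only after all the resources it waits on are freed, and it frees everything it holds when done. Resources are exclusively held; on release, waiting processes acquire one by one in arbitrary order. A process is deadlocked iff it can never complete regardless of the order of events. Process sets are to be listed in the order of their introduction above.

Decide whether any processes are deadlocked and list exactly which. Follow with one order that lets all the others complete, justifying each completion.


The deadlocked set is empty.
Key observation: the waits form no ring: some process can always run, and its releases unblock the others one by one.
A valid finishing order for the others: proc-F, proc-A, proc-I, proc-H, proc-E, proc-B, proc-G, proc-C.
Step-by-step check:
  proc-F: no waits; runs immediately, freeing L3
  proc-A: no waits; runs immediately, freeing L13
  proc-I: everything it awaited (L13) is free; runs, freeing L2
  proc-H: everything it awaited (L2) is free; runs, freeing L19 and L6
  proc-E: everything it awaited (L3) is free; runs, freeing L1 and L12
  proc-B: everything it awaited (L6) is free; runs, freeing L14
  proc-G: everything it awaited (L12) is free; runs, freeing L8
  proc-C: everything it awaited (L6) is free; runs, freeing L18 and L10


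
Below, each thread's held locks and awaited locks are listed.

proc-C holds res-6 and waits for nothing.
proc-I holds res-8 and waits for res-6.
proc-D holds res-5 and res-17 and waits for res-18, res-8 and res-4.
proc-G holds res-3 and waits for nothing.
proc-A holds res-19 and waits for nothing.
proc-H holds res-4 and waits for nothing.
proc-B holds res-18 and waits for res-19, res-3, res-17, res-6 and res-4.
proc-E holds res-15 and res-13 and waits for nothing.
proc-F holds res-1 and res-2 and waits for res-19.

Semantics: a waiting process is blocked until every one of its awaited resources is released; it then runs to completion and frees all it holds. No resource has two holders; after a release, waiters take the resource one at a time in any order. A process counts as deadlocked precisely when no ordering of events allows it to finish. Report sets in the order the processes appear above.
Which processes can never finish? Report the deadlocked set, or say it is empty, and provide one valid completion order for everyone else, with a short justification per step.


Deadlocked: proc-D and proc-B.
Key observation: the waits loop around proc-D -> proc-B -> proc-D with no way out; no other process is dragged down with it.
A valid finishing order for the others: proc-C, proc-E, proc-I, proc-H, proc-G, proc-A, proc-F.
Check, step by step:
  proc-C waits on nothing -> runs at once and releases res-6
  proc-E waits on nothing -> runs at once and releases res-15 and res-13
  proc-I waits on res-6 — all released -> runs and releases res-8
  proc-H waits on nothing -> runs at once and releases res-4
  proc-G waits on nothing -> runs at once and releases res-3
  proc-A waits on nothing -> runs at once and releases res-19
  proc-F waits on res-19 — all released -> runs and releases res-1 and res-2


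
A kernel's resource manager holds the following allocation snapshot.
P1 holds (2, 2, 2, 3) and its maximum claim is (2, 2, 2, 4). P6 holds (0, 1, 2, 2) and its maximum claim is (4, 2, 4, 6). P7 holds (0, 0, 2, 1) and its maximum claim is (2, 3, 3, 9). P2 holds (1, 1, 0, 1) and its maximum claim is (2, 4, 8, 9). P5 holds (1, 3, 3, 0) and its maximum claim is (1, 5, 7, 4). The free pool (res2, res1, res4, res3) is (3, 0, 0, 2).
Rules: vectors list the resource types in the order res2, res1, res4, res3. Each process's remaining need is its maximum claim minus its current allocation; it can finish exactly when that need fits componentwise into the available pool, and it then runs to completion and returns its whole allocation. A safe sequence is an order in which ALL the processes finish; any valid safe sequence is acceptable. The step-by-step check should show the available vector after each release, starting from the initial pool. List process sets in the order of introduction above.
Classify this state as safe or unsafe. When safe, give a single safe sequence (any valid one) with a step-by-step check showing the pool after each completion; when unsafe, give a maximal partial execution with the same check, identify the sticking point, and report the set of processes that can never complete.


The state is UNSAFE.
Key observation: after P1, P6, P5 complete, (6, 6, 7, 7) is the best the pool ever gets, yet each leftover process wants more res3.
Going as far as possible: P1, P6, P5; after that, nothing fits. Verifying each step:
  pool = (3, 0, 0, 2)
  P1 needs (0, 0, 0, 1) <= (3, 0, 0, 2) -> finishes; pool += (2, 2, 2, 3) = (5, 2, 2, 5)
  P6 needs (4, 1, 2, 4) <= (5, 2, 2, 5) -> finishes; pool += (0, 1, 2, 2) = (5, 3, 4, 7)
  P5 needs (0, 2, 4, 4) <= (5, 3, 4, 7) -> finishes; pool += (1, 3, 3, 0) = (6, 6, 7, 7)
  P7 still needs (2, 3, 1, 8) but only (6, 6, 7, 7) is free — short on res3
  P2 still needs (1, 3, 8, 8) but only (6, 6, 7, 7) is free — short on res4 and res3
Permanently blocked: P7 and P2.


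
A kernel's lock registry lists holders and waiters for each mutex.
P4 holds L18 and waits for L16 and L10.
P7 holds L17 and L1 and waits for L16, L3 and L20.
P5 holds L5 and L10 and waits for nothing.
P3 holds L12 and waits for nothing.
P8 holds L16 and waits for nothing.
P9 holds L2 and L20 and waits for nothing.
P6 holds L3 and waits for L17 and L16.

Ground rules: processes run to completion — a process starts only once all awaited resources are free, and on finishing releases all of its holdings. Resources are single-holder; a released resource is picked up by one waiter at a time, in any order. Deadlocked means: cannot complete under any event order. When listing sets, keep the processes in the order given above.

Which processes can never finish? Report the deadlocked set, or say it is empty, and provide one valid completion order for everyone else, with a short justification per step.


Deadlocked set: P7 and P6.
Key observation: the wait chain closes on itself along P7 -> P6 -> P7; no other process is dragged down with it.
One completion order for the rest: P3, P9, P8, P5, P4.
Step-by-step check:
  P3 waits on nothing -> runs at once and releases L12
  P9 waits on nothing -> runs at once and releases L2 and L20
  P8 waits on nothing -> runs at once and releases L16
  P5 waits on nothing -> runs at once and releases L5 and L10
  P4: everything it awaited (L16 and L10) is free; runs, freeing L18


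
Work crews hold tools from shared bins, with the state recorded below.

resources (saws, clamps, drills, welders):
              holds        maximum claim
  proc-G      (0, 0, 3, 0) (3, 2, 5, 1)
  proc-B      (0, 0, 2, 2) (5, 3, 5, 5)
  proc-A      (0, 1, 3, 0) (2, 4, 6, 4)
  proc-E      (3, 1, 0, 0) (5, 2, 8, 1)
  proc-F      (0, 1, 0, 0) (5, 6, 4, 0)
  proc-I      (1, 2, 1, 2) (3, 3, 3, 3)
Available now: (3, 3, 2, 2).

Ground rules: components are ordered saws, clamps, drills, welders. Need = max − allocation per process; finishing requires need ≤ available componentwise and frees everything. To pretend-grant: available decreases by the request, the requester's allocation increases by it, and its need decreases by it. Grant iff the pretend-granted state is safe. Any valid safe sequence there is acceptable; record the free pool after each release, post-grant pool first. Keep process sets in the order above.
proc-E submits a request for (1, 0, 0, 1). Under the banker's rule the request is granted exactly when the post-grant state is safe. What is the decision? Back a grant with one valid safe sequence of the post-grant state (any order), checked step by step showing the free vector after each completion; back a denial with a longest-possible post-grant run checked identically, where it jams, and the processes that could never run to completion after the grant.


DENY. Granting would leave the state unsafe.
Key observation: after proc-I, proc-G the pool peaks at (3, 5, 6, 3), and each blocked process is short somewhere: proc-B on saws; proc-A on welders; proc-E on drills; proc-F on saws.
On the post-grant state, proc-I, proc-G is a maximal run — nothing extends it. Step-by-step check:
  pool = (2, 3, 2, 1)
  proc-I needs (2, 1, 2, 1) <= (2, 3, 2, 1) -> finishes; pool += (1, 2, 1, 2) = (3, 5, 3, 3)
  proc-G needs (3, 2, 2, 1) <= (3, 5, 3, 3) -> finishes; pool += (0, 0, 3, 0) = (3, 5, 6, 3)
  blocked: proc-B wants (5, 3, 3, 3), pool (3, 5, 6, 3) — not enough saws
  blocked: proc-A wants (2, 3, 3, 4), pool (3, 5, 6, 3) — not enough welders
  blocked: proc-E wants (1, 1, 8, 0), pool (3, 5, 6, 3) — not enough drills
  blocked: proc-F wants (5, 5, 4, 0), pool (3, 5, 6, 3) — not enough saws
Post-grant, the permanently blocked set is proc-B, proc-A, proc-E and proc-F.


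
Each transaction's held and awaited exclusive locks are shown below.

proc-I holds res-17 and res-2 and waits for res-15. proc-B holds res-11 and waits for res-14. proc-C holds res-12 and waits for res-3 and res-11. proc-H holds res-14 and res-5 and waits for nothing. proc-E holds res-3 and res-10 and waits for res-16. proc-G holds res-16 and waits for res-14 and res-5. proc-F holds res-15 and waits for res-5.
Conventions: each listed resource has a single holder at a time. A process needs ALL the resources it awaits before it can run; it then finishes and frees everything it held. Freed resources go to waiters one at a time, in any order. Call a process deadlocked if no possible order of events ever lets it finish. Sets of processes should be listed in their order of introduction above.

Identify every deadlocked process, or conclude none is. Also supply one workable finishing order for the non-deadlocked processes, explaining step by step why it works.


No process is deadlocked.
Key observation: all waits point, directly or indirectly, at processes that can finish, so nothing is permanently blocked.
The rest can finish in the order proc-H, proc-G, proc-F, proc-E, proc-B, proc-I, proc-C.
Check, step by step:
  proc-H waits on nothing -> runs at once and releases res-14 and res-5
  proc-G waits on res-14 and res-5 — all released -> runs and releases res-16
  proc-F waits on res-5 — all released -> runs and releases res-15
  proc-E waits on res-16 — all released -> runs and releases res-3 and res-10
  proc-B waits on res-14 — all released -> runs and releases res-11
  proc-I waits on res-15 — all released -> runs and releases res-17 and res-2
  proc-C waits on res-3 and res-11 — all released -> runs and releases res-12


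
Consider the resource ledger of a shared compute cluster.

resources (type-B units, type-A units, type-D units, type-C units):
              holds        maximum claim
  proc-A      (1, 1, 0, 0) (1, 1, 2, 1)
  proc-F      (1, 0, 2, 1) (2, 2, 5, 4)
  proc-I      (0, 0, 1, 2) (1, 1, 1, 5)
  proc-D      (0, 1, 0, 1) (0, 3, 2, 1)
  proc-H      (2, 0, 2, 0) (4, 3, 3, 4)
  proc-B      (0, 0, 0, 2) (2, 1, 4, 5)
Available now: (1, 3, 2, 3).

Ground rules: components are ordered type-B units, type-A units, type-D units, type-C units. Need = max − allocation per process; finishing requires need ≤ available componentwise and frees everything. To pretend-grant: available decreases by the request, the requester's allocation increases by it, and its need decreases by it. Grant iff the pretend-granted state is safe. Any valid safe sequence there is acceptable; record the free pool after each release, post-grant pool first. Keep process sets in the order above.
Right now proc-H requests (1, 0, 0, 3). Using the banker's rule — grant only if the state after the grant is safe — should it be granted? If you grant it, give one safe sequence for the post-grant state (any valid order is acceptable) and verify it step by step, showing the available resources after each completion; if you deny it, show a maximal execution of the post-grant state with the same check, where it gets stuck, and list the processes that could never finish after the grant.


GRANT — the state after the grant stays safe, e.g. via proc-D, proc-A, proc-H, proc-F, proc-I, proc-B.
Key observation: even at the reduced pool (0, 3, 2, 0), proc-D fits immediately, so safety survives the grant.
Check on the post-grant state, step by step:
  pool = (0, 3, 2, 0)
  proc-D: need (0, 2, 2, 0) fits (0, 3, 2, 0); releases (0, 1, 0, 1), pool now (0, 4, 2, 1)
  proc-A: need (0, 0, 2, 1) fits (0, 4, 2, 1); releases (1, 1, 0, 0), pool now (1, 5, 2, 1)
  proc-H: need (1, 3, 1, 1) fits (1, 5, 2, 1); releases (3, 0, 2, 3), pool now (4, 5, 4, 4)
  proc-F: need (1, 2, 3, 3) fits (4, 5, 4, 4); releases (1, 0, 2, 1), pool now (5, 5, 6, 5)
  proc-I: need (1, 1, 0, 3) fits (5, 5, 6, 5); releases (0, 0, 1, 2), pool now (5, 5, 7, 7)
  proc-B: need (2, 1, 4, 3) fits (5, 5, 7, 7); releases (0, 0, 0, 2), pool now (5, 5, 7, 9)


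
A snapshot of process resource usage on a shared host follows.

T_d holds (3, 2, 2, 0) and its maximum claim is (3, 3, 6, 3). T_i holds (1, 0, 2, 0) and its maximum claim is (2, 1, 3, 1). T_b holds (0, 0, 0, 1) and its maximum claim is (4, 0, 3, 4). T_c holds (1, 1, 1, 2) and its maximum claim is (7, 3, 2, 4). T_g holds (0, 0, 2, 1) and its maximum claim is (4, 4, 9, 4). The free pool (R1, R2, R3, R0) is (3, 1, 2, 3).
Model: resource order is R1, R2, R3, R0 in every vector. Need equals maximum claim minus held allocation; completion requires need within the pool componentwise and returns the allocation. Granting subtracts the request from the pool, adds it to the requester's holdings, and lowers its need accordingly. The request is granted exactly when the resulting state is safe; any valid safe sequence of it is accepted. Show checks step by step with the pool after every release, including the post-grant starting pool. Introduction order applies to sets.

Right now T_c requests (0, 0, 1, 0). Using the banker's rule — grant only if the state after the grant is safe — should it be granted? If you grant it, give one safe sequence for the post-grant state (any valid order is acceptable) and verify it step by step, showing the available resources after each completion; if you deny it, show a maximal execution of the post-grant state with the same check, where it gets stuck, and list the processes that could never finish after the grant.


DENY — the pretend-granted state is unsafe.
Key observation: after T_i, T_b the pool peaks at (4, 1, 3, 4), and each blocked process is short somewhere: T_d on R3; T_c on R1, R2; T_g on R2, R3.
Pretend the grant happened; the run T_i, T_b goes as far as possible. Step-by-step check:
  pool = (3, 1, 1, 3)
  T_i needs (1, 1, 1, 1) <= (3, 1, 1, 3) -> finishes; pool += (1, 0, 2, 0) = (4, 1, 3, 3)
  T_b needs (4, 0, 3, 3) <= (4, 1, 3, 3) -> finishes; pool += (0, 0, 0, 1) = (4, 1, 3, 4)
  blocked: T_d wants (0, 1, 4, 3), pool (4, 1, 3, 4) — not enough R3
  blocked: T_c wants (6, 2, 0, 2), pool (4, 1, 3, 4) — not enough R1 and R2
  blocked: T_g wants (4, 4, 7, 3), pool (4, 1, 3, 4) — not enough R2 and R3
Had the request been granted, T_d, T_c and T_g could never finish.


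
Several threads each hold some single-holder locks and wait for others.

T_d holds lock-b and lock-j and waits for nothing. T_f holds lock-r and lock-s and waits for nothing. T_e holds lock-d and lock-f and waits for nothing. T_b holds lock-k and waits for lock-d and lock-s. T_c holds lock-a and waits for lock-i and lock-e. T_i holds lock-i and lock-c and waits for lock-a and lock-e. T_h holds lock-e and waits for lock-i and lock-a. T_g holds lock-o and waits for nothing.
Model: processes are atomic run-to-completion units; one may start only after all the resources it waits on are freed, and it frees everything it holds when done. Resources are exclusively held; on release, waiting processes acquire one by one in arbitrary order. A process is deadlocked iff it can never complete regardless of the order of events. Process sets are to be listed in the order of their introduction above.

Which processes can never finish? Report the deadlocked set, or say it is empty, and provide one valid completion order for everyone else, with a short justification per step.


Deadlocked set: T_c, T_i and T_h.
Key observation: the knot is the closed ring of waits T_c -> T_i -> T_c; T_h is caught in further circular waits.
The rest can finish in the order T_f, T_e, T_d, T_b, T_g.
Step-by-step check:
  run T_f (it waits on nothing); releases lock-r and lock-s
  run T_e (it waits on nothing); releases lock-d and lock-f
  run T_d (it waits on nothing); releases lock-b and lock-j
  T_b: everything it awaited (lock-d and lock-s) is free; runs, freeing lock-k
  run T_g (it waits on nothing); releases lock-o


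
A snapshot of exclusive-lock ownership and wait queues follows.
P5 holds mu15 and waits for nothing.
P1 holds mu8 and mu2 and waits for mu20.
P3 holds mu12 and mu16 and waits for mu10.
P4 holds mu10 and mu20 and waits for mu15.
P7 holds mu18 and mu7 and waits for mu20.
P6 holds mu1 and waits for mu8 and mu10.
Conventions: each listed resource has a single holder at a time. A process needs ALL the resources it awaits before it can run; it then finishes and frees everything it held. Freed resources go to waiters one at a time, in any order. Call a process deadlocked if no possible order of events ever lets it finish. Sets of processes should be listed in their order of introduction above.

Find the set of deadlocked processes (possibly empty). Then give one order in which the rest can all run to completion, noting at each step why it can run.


No process is deadlocked.
Key observation: the wait relation is loop-free; peeling off processes with no waits unwinds the whole state.
One completion order for the rest: P5, P4, P3, P1, P6, P7.
Walking it through:
  P5: no waits; runs immediately, freeing mu15
  run P4 (all its waits — mu15 — are resolved); releases mu10 and mu20
  run P3 (all its waits — mu10 — are resolved); releases mu12 and mu16
  run P1 (all its waits — mu20 — are resolved); releases mu8 and mu2
  run P6 (all its waits — mu8 and mu10 — are resolved); releases mu1
  run P7 (all its waits — mu20 — are resolved); releases mu18 and mu7


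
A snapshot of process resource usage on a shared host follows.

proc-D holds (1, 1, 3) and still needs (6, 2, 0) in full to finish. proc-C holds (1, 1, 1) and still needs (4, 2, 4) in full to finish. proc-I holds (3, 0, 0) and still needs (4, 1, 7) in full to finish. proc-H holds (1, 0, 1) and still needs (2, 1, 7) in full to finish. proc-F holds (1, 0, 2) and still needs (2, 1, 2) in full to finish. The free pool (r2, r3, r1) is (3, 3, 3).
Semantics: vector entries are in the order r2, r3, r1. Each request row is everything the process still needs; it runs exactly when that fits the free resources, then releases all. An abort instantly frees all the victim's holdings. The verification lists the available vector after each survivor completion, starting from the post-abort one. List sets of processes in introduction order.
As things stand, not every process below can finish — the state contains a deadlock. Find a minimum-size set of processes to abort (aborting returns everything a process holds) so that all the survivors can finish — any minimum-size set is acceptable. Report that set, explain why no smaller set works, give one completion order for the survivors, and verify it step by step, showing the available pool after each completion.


Minimum abort set: proc-D.
Key observation: proc-I was stuck for good until proc-D gave back (1, 1, 3); in the order shown it finishes at step 3.
Why nothing smaller works: aborting no one leaves the state deadlocked as given.
Survivors finish in the order: proc-C, proc-F, proc-I, proc-H. Verifying each step (pool after the aborts first):
  pool = (4, 4, 6)
  proc-C: need (4, 2, 4) fits (4, 4, 6); releases (1, 1, 1), pool now (5, 5, 7)
  proc-F: need (2, 1, 2) fits (5, 5, 7); releases (1, 0, 2), pool now (6, 5, 9)
  proc-I: need (4, 1, 7) fits (6, 5, 9); releases (3, 0, 0), pool now (9, 5, 9)
  proc-H: need (2, 1, 7) fits (9, 5, 9); releases (1, 0, 1), pool now (10, 5, 10)


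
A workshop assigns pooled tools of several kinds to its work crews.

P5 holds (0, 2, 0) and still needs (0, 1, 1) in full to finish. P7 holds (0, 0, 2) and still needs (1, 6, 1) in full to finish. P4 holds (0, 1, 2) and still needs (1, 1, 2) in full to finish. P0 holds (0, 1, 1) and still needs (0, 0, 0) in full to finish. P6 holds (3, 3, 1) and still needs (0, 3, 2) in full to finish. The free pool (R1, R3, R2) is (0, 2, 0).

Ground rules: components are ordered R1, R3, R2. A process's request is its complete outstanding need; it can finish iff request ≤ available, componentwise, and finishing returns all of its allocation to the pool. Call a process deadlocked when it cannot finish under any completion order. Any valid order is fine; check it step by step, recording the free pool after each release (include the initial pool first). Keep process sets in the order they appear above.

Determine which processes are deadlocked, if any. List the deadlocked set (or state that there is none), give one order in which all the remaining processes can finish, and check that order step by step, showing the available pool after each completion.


Deadlocked set: P7, P4 and P6.
Key observation: after P0, P5 the pool peaks at (0, 5, 1), and each blocked process is short somewhere: P7 on R1, R3; P4 on R1, R2; P6 on R2.
One completion order for the rest: P0, P5. Step-by-step check:
  pool = (0, 2, 0)
  P0 needs (0, 0, 0) <= (0, 2, 0) -> finishes; pool += (0, 1, 1) = (0, 3, 1)
  P5 needs (0, 1, 1) <= (0, 3, 1) -> finishes; pool += (0, 2, 0) = (0, 5, 1)
The blocked processes can never fit:
  P7 still needs (1, 6, 1) but only (0, 5, 1) is free — short on R1 and R3
  P4 still needs (1, 1, 2) but only (0, 5, 1) is free — short on R1 and R2
  P6 still needs (0, 3, 2) but only (0, 5, 1) is free — short on R2
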